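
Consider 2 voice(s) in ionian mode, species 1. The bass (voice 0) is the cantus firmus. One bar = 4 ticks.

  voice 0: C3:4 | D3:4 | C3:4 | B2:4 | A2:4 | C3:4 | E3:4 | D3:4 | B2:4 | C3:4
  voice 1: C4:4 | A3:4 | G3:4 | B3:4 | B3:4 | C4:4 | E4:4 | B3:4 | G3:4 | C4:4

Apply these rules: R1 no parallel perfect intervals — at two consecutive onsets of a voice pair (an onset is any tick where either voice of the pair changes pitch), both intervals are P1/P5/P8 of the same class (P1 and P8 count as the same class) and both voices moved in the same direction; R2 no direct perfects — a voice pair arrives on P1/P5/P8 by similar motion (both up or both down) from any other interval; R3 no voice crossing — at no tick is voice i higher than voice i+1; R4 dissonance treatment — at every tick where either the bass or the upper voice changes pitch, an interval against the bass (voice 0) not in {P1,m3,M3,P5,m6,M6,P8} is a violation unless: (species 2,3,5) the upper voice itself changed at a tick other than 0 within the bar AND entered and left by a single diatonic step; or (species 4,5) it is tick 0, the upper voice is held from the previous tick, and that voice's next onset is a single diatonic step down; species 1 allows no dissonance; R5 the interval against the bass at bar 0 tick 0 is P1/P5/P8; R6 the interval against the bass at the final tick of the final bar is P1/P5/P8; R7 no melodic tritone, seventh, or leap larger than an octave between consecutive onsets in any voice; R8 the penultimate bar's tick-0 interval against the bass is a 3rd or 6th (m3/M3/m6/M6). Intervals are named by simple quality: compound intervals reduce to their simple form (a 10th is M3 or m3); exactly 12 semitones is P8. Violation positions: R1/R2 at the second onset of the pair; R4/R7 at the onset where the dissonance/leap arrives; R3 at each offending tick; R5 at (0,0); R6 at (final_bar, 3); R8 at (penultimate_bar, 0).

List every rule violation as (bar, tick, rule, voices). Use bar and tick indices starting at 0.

(2, 0, R1, (0, 1))
(4, 0, R4, (0, 1))
(5, 0, R2, (0, 1))
(6, 0, R1, (0, 1))
(9, 0, R2, (0, 1))

bar 0: v0=C3 v1=C4 downbeat P8
bar 1: v0=D3 v1=A3 downbeat P5
bar 2: v0=C3 v1=G3 downbeat P5
bar 3: v0=B2 v1=B3 downbeat P8
bar 4: v0=A2 v1=B3 downbeat M2
bar 5: v0=C3 v1=C4 downbeat P8
bar 6: v0=E3 v1=E4 downbeat P8
bar 7: v0=D3 v1=B3 downbeat M6
bar 8: v0=B2 v1=G3 downbeat m6
bar 9: v0=C3 v1=C4 downbeat P8
  -> R1 @ bar 2 tick 0 v(0, 1): D3/A3 P5 -> C3/G3 P5 similar
  -> R4 @ bar 4 tick 0 v(0, 1): A2/B3 M2 untreated
  -> R2 @ bar 5 tick 0 v(0, 1): A2/B3 M2 -> C3/C4 P8 similar
  -> R1 @ bar 6 tick 0 v(0, 1): C3/C4 P8 -> E3/E4 P8 similar
  -> R2 @ bar 9 tick 0 v(0, 1): B2/G3 m6 -> C3/C4 P8 similar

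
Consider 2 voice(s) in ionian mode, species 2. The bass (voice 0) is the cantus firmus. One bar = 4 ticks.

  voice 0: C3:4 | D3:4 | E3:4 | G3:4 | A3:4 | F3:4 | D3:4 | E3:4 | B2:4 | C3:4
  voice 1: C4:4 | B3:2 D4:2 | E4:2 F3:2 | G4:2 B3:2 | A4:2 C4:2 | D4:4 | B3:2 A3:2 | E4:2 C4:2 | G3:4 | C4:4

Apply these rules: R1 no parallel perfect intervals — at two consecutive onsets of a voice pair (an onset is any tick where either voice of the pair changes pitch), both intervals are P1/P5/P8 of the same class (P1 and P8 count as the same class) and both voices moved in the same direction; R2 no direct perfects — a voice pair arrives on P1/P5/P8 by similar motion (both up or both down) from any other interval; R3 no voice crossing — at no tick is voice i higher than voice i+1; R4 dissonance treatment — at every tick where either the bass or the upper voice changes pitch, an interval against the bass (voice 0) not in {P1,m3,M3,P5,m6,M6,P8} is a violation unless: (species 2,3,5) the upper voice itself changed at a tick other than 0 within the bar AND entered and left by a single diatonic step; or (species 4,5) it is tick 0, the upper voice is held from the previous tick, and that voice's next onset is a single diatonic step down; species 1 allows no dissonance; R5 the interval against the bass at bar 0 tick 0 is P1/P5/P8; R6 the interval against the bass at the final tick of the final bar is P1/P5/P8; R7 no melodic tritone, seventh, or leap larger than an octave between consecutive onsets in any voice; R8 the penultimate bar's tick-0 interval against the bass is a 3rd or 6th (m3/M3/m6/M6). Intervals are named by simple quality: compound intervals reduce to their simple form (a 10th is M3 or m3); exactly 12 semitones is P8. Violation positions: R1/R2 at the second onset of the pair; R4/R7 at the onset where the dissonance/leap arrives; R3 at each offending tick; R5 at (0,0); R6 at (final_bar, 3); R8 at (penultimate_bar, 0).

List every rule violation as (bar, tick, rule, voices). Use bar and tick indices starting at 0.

(2, 0, R1, (0, 1))
(2, 2, R4, (0, 1))
(2, 2, R7, (1,))
(3, 0, R2, (0, 1))
(3, 0, R7, (1,))
(4, 0, R2, (0, 1))
(4, 0, R7, (1,))
(7, 0, R2, (0, 1))
(9, 0, R2, (0, 1))

bar 0: v0=C3 v1=C4 downbeat P8
bar 1: v0=D3 v1=B3 downbeat M6
bar 2: v0=E3 v1=E4 downbeat P8
bar 3: v0=G3 v1=G4 downbeat P8
bar 4: v0=A3 v1=A4 downbeat P8
bar 5: v0=F3 v1=D4 downbeat M6
bar 6: v0=D3 v1=B3 downbeat M6
bar 7: v0=E3 v1=E4 downbeat P8
bar 8: v0=B2 v1=G3 downbeat m6
bar 9: v0=C3 v1=C4 downbeat P8
  -> R1 @ bar 2 tick 0 v(0, 1): D3/D4 P8 -> E3/E4 P8 similar
  -> R4 @ bar 2 tick 2 v(0, 1): E3/F3 m2 untreated
  -> R7 @ bar 2 tick 2 v(1,): E4->F3 leap 11st
  -> R2 @ bar 3 tick 0 v(0, 1): E3/F3 m2 -> G3/G4 P8 similar
  -> R7 @ bar 3 tick 0 v(1,): F3->G4 leap 14st
  -> R2 @ bar 4 tick 0 v(0, 1): G3/B3 M3 -> A3/A4 P8 similar
  -> R7 @ bar 4 tick 0 v(1,): B3->A4 leap 10st
  -> R2 @ bar 7 tick 0 v(0, 1): D3/A3 P5 -> E3/E4 P8 similar
  -> R2 @ bar 9 tick 0 v(0, 1): B2/G3 m6 -> C3/C4 P8 similar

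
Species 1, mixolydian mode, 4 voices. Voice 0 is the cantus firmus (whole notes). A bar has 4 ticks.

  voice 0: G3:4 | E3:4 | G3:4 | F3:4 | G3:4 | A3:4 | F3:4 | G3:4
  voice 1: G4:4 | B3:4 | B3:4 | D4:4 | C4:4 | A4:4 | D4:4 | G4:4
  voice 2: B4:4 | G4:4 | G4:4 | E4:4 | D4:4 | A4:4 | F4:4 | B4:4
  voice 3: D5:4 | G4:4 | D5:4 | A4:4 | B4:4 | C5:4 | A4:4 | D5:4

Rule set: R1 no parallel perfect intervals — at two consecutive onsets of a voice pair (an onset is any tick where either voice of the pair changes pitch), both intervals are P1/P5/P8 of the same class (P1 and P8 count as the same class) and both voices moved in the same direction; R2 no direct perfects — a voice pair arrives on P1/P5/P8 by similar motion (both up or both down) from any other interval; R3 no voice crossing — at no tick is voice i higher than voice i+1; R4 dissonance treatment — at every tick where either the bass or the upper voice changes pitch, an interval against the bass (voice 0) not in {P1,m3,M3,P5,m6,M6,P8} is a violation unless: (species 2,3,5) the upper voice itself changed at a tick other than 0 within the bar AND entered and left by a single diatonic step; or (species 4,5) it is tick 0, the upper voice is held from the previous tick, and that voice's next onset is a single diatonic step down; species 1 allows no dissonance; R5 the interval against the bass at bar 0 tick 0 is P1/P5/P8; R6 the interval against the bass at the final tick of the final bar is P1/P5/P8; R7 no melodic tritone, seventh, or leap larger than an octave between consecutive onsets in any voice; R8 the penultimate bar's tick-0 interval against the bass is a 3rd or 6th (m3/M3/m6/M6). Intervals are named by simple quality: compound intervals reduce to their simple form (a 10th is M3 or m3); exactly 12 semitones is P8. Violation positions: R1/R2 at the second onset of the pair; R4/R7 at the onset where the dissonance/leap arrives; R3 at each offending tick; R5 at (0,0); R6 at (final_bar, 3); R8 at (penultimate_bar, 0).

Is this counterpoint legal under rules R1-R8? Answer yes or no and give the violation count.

No (17 violations)

bar 0: v0=G3 v1=G4 v2=B4 v3=D5 (P5)
bar 1: v0=E3 v1=B3 v2=G4 v3=G4 (m3)
bar 2: v0=G3 v1=B3 v2=G4 v3=D5 (P5)
bar 3: v0=F3 v1=D4 v2=E4 v3=A4 (M3)
bar 4: v0=G3 v1=C4 v2=D4 v3=B4 (M3)
bar 5: v0=A3 v1=A4 v2=A4 v3=C5 (m3)
bar 6: v0=F3 v1=D4 v2=F4 v3=A4 (M3)
bar 7: v0=G3 v1=G4 v2=B4 v3=D5 (P5)
  R5 @ bar0.0: opens on M3
  R2 @ bar1.0: G3/G4 P8 -> E3/B3 P5 similar
  R2 @ bar1.0: B4/D5 m3 -> G4/G4 P1 similar
  R2 @ bar2.0: E3/G4 m3 -> G3/D5 P5 similar
  R4 @ bar3.0: F3/E4 M7 untreated
  R4 @ bar4.0: G3/C4 P4 untreated
  R2 @ bar5.0: G3/C4 P4 -> A3/A4 P8 similar
  R2 @ bar5.0: G3/D4 P5 -> A3/A4 P8 similar
  R2 @ bar5.0: C4/D4 M2 -> A4/A4 P1 similar
  R1 @ bar6.0: A3/A4 P8 -> F3/F4 P8 similar
  R2 @ bar6.0: A4/C5 m3 -> D4/A4 P5 similar
  R8 @ bar6.0: penult P8 not 3rd/6th
  R1 @ bar7.0: D4/A4 P5 -> G4/D5 P5 similar
  R2 @ bar7.0: F3/D4 M6 -> G3/G4 P8 similar
  R2 @ bar7.0: F3/A4 M3 -> G3/D5 P5 similar
  R7 @ bar7.0: F4->B4 leap 6st
  R6 @ bar7.3: closes on M3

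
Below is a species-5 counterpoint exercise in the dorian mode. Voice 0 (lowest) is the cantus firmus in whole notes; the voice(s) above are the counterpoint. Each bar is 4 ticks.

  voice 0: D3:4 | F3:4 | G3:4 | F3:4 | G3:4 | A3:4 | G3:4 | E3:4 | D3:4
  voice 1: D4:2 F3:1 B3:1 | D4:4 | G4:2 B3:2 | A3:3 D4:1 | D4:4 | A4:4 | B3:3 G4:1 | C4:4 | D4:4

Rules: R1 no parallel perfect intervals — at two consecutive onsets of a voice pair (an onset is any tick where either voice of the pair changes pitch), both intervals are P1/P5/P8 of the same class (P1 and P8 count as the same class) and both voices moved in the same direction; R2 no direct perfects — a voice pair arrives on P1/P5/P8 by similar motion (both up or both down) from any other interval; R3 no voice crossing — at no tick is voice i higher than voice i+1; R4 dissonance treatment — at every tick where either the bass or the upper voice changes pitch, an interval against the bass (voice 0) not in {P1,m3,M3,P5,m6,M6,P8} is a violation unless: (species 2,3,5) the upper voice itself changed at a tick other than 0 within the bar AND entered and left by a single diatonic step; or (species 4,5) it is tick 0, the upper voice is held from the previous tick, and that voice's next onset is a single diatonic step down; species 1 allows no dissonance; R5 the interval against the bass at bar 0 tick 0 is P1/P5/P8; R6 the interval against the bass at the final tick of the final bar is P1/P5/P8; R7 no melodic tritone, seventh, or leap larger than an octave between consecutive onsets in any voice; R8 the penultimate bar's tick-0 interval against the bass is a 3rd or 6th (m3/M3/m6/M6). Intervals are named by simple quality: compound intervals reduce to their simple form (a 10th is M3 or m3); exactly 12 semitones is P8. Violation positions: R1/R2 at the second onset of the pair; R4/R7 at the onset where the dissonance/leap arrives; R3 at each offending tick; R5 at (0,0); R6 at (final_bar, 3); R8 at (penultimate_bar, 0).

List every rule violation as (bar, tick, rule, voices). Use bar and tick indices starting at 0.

bar 0: v0=D3 v1=D4 downbeat P8
bar 1: v0=F3 v1=D4 downbeat M6
bar 2: v0=G3 v1=G4 downbeat P8
bar 3: v0=F3 v1=A3 downbeat M3
bar 4: v0=G3 v1=D4 downbeat P5
bar 5: v0=A3 v1=A4 downbeat P8
bar 6: v0=G3 v1=B3 downbeat M3
bar 7: v0=E3 v1=C4 downbeat m6
bar 8: v0=D3 v1=D4 downbeat P8
  -> R7 @ bar 0 tick 3 v(1,): F3->B3 leap 6st
  -> R2 @ bar 2 tick 0 v(0, 1): F3/D4 M6 -> G3/G4 P8 similar
  -> R2 @ bar 5 tick 0 v(0, 1): G3/D4 P5 -> A3/A4 P8 similar
  -> R7 @ bar 6 tick 0 v(1,): A4->B3 leap 10st

(0, 3, R7, (1,))
(2, 0, R2, (0, 1))
(5, 0, R2, (0, 1))
(6, 0, R7, (1,))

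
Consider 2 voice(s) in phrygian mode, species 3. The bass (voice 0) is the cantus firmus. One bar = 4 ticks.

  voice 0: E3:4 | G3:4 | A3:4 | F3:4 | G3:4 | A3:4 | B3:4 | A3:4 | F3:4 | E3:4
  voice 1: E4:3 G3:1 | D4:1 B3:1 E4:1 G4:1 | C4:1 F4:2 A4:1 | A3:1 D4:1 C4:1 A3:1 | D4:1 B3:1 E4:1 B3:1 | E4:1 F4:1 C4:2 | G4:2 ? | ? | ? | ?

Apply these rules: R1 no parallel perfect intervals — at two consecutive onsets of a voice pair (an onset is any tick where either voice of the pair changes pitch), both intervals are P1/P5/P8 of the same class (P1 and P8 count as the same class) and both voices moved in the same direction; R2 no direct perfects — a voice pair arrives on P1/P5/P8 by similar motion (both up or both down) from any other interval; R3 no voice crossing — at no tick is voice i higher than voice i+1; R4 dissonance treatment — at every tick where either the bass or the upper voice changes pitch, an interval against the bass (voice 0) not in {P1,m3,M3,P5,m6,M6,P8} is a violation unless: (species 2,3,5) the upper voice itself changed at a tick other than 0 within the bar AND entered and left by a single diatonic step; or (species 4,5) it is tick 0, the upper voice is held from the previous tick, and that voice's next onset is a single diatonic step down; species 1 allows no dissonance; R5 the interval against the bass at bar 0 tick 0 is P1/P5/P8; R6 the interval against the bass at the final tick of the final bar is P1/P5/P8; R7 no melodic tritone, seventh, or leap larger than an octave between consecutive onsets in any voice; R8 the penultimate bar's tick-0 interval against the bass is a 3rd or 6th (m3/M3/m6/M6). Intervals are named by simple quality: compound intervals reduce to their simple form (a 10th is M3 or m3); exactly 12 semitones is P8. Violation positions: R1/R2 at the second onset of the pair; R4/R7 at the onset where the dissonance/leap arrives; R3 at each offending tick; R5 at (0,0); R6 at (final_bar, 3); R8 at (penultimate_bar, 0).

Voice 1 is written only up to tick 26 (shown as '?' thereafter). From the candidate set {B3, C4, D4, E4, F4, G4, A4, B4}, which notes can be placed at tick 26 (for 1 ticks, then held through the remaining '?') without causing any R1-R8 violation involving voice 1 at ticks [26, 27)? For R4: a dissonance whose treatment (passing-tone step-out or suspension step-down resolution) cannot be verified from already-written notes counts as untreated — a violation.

B3: legal
C4: violates R4
D4: legal
E4: violates R4
F4: violates R4
G4: legal
A4: violates R4
B4: legal

{B3, B4, D4, G4}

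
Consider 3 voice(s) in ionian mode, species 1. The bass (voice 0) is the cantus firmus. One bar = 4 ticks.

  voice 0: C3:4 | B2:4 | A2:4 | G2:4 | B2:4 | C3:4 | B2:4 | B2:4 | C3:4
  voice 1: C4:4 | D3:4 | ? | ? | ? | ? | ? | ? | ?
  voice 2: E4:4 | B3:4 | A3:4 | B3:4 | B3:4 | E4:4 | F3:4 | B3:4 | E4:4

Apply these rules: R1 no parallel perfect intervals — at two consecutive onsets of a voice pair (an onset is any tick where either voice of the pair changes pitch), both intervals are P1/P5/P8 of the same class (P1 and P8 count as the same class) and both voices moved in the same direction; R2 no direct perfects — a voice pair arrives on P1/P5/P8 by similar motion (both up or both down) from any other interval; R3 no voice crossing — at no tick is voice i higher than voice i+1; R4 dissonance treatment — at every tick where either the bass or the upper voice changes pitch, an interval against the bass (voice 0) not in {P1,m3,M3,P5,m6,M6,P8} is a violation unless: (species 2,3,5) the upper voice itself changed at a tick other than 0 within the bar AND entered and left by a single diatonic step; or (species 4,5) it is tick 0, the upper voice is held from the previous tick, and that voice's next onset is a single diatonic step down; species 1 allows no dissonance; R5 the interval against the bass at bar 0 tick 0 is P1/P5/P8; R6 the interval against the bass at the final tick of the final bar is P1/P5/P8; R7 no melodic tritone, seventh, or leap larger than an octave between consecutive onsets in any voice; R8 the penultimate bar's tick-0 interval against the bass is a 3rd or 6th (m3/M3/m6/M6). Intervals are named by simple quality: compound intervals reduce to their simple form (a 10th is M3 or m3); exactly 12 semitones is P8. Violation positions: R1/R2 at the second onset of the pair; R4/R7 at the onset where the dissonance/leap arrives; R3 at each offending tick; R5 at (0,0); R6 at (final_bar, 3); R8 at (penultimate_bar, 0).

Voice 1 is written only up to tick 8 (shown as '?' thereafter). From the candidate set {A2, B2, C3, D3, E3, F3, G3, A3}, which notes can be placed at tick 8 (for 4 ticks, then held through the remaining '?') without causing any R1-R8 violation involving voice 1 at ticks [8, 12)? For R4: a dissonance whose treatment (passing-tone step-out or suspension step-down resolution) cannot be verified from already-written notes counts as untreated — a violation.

{A3, C3, E3, F3}

A2: violates R2
B2: violates R4
C3: legal
D3: violates R4
E3: legal
F3: legal
G3: violates R4
A3: legal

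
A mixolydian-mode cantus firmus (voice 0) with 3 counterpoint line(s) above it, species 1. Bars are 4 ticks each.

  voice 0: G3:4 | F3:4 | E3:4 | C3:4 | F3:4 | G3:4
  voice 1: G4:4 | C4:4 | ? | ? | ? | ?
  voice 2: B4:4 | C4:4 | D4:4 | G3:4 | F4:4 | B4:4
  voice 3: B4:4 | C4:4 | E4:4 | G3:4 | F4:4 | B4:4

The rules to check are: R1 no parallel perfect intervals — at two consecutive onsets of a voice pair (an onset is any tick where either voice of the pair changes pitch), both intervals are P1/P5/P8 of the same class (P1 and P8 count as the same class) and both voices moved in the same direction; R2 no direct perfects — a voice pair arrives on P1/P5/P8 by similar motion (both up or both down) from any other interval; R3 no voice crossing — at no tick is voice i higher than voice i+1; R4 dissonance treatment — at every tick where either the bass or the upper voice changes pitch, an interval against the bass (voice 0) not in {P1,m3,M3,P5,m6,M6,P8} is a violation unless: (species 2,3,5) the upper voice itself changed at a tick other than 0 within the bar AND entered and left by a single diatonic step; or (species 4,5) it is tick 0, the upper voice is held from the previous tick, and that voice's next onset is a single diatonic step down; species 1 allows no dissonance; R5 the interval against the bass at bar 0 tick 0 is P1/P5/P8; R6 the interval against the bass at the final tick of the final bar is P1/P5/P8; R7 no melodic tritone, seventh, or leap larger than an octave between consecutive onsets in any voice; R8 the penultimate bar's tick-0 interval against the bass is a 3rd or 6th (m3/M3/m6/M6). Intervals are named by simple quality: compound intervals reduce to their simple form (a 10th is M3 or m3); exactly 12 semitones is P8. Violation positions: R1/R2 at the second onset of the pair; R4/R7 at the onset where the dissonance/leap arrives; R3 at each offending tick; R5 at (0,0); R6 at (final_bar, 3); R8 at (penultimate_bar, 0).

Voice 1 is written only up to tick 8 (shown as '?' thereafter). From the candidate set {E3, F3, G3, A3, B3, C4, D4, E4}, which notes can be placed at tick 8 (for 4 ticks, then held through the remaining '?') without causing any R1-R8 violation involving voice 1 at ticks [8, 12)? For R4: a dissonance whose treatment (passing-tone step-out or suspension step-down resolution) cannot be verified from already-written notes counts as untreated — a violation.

E3: violates R2
F3: violates R4
G3: legal
A3: violates R4
B3: violates R1
C4: legal
D4: violates R1,R4
E4: violates R1,R3

{C4, G3}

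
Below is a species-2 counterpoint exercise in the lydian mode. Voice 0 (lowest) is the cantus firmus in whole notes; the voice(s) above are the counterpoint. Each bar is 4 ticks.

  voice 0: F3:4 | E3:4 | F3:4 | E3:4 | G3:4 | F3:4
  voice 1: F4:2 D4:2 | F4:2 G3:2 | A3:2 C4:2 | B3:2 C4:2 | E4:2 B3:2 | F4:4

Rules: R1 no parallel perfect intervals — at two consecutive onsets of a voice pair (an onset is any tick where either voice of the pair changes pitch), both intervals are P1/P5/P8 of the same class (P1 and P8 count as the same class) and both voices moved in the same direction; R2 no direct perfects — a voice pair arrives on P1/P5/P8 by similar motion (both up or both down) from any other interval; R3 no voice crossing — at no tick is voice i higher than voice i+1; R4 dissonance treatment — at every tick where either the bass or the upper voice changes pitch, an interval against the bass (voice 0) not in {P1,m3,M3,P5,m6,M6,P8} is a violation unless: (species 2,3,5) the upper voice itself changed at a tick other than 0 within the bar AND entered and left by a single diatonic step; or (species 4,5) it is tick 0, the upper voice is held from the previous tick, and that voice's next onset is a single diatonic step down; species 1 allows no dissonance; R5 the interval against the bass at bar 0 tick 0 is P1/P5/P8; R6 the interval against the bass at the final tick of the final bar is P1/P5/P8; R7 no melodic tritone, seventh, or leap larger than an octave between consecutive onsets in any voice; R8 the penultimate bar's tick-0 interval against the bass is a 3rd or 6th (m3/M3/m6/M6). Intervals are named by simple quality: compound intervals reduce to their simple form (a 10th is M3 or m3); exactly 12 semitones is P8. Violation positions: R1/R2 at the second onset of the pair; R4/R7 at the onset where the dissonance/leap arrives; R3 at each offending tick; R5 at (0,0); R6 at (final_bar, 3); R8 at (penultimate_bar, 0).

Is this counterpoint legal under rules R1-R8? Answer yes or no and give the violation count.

No (4 violations)

bar 0: v0=F3 v1=F4 (P8)
bar 1: v0=E3 v1=F4 (m2)
bar 2: v0=F3 v1=A3 (M3)
bar 3: v0=E3 v1=B3 (P5)
bar 4: v0=G3 v1=E4 (M6)
bar 5: v0=F3 v1=F4 (P8)
  R4 @ bar1.0: E3/F4 m2 untreated
  R7 @ bar1.2: F4->G3 leap 10st
  R1 @ bar3.0: F3/C4 P5 -> E3/B3 P5 similar
  R7 @ bar5.0: B3->F4 leap 6st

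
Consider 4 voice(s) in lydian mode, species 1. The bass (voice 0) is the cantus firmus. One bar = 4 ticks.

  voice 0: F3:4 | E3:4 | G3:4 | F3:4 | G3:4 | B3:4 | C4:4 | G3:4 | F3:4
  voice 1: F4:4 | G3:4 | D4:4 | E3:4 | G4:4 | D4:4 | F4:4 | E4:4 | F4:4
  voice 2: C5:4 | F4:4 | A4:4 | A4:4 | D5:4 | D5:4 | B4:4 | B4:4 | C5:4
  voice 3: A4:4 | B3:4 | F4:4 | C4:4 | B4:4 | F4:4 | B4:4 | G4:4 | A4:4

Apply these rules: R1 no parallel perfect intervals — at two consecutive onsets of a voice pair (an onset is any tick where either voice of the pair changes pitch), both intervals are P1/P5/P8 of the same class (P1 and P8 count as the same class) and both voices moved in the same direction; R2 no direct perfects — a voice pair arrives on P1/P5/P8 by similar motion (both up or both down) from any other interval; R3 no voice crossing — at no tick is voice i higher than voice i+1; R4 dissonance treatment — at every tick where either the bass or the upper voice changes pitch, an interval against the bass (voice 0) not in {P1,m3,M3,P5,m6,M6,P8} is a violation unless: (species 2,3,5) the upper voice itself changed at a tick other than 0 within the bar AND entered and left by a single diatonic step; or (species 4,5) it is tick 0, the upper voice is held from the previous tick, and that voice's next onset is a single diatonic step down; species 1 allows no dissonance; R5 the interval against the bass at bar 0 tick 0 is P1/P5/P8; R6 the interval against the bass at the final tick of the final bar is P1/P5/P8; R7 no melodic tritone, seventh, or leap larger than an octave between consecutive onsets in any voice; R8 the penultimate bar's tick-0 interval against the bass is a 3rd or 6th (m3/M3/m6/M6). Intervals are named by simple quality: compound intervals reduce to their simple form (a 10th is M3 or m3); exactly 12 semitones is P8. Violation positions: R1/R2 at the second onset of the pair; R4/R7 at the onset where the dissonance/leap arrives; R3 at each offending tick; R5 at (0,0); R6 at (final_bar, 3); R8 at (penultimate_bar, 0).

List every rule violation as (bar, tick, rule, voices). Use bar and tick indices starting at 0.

bar 0: v0=F3 v1=F4 v2=C5 v3=A4 downbeat M3
bar 1: v0=E3 v1=G3 v2=F4 v3=B3 downbeat P5
bar 2: v0=G3 v1=D4 v2=A4 v3=F4 downbeat m7
bar 3: v0=F3 v1=E3 v2=A4 v3=C4 downbeat P5
bar 4: v0=G3 v1=G4 v2=D5 v3=B4 downbeat M3
bar 5: v0=B3 v1=D4 v2=D5 v3=F4 downbeat TT
bar 6: v0=C4 v1=F4 v2=B4 v3=B4 downbeat M7
bar 7: v0=G3 v1=E4 v2=B4 v3=G4 downbeat P8
bar 8: v0=F3 v1=F4 v2=C5 v3=A4 downbeat M3
  -> R3 @ bar 0 tick 0 v(2, 3): C5 above A4
  -> R5 @ bar 0 tick 0 v(0, 3): opens on M3
  -> R3 @ bar 0 tick 1 v(2, 3): C5 above A4
  -> R3 @ bar 0 tick 2 v(2, 3): C5 above A4
  -> R3 @ bar 0 tick 3 v(2, 3): C5 above A4
  -> R2 @ bar 1 tick 0 v(0, 3): F3/A4 M3 -> E3/B3 P5 similar
  -> R3 @ bar 1 tick 0 v(2, 3): F4 above B3
  -> R4 @ bar 1 tick 0 v(0, 2): E3/F4 m2 untreated
  -> R7 @ bar 1 tick 0 v(1,): F4->G3 leap 10st
  -> R7 @ bar 1 tick 0 v(3,): A4->B3 leap 10st
  -> R3 @ bar 1 tick 1 v(2, 3): F4 above B3
  -> R3 @ bar 1 tick 2 v(2, 3): F4 above B3
  -> R3 @ bar 1 tick 3 v(2, 3): F4 above B3
  -> R2 @ bar 2 tick 0 v(0, 1): E3/G3 m3 -> G3/D4 P5 similar
  -> R2 @ bar 2 tick 0 v(1, 2): G3/F4 m7 -> D4/A4 P5 similar
  -> R3 @ bar 2 tick 0 v(2, 3): A4 above F4
  -> R4 @ bar 2 tick 0 v(0, 2): G3/A4 M2 untreated
  -> R4 @ bar 2 tick 0 v(0, 3): G3/F4 m7 untreated
  -> R7 @ bar 2 tick 0 v(3,): B3->F4 leap 6st
  -> R3 @ bar 2 tick 1 v(2, 3): A4 above F4
  -> R3 @ bar 2 tick 2 v(2, 3): A4 above F4
  -> R3 @ bar 2 tick 3 v(2, 3): A4 above F4
  -> R2 @ bar 3 tick 0 v(0, 3): G3/F4 m7 -> F3/C4 P5 similar
  -> R3 @ bar 3 tick 0 v(0, 1): F3 above E3
  -> R3 @ bar 3 tick 0 v(2, 3): A4 above C4
  -> R4 @ bar 3 tick 0 v(0, 1): F3/E3 m2 untreated
  -> R7 @ bar 3 tick 0 v(1,): D4->E3 leap 10st
  -> R3 @ bar 3 tick 1 v(0, 1): F3 above E3
  -> R3 @ bar 3 tick 1 v(2, 3): A4 above C4
  -> R3 @ bar 3 tick 2 v(0, 1): F3 above E3
  -> R3 @ bar 3 tick 2 v(2, 3): A4 above C4
  -> R3 @ bar 3 tick 3 v(0, 1): F3 above E3
  -> R3 @ bar 3 tick 3 v(2, 3): A4 above C4
  -> R2 @ bar 4 tick 0 v(0, 1): F3/E3 m2 -> G3/G4 P8 similar
  -> R2 @ bar 4 tick 0 v(0, 2): F3/A4 M3 -> G3/D5 P5 similar
  -> R2 @ bar 4 tick 0 v(1, 2): E3/A4 P4 -> G4/D5 P5 similar
  -> R3 @ bar 4 tick 0 v(2, 3): D5 above B4
  -> R7 @ bar 4 tick 0 v(1,): E3->G4 leap 15st
  -> R7 @ bar 4 tick 0 v(3,): C4->B4 leap 11st
  -> R3 @ bar 4 tick 1 v(2, 3): D5 above B4
  -> R3 @ bar 4 tick 2 v(2, 3): D5 above B4
  -> R3 @ bar 4 tick 3 v(2, 3): D5 above B4
  -> R3 @ bar 5 tick 0 v(2, 3): D5 above F4
  -> R4 @ bar 5 tick 0 v(0, 3): B3/F4 TT untreated
  -> R7 @ bar 5 tick 0 v(3,): B4->F4 leap 6st
  -> R3 @ bar 5 tick 1 v(2, 3): D5 above F4
  -> R3 @ bar 5 tick 2 v(2, 3): D5 above F4
  -> R3 @ bar 5 tick 3 v(2, 3): D5 above F4
  -> R4 @ bar 6 tick 0 v(0, 1): C4/F4 P4 untreated
  -> R4 @ bar 6 tick 0 v(0, 2): C4/B4 M7 untreated
  -> R4 @ bar 6 tick 0 v(0, 3): C4/B4 M7 untreated
  -> R7 @ bar 6 tick 0 v(3,): F4->B4 leap 6st
  -> R2 @ bar 7 tick 0 v(0, 3): C4/B4 M7 -> G3/G4 P8 similar
  -> R3 @ bar 7 tick 0 v(2, 3): B4 above G4
  -> R8 @ bar 7 tick 0 v(0, 3): penult P8 not 3rd/6th
  -> R3 @ bar 7 tick 1 v(2, 3): B4 above G4
  -> R3 @ bar 7 tick 2 v(2, 3): B4 above G4
  -> R3 @ bar 7 tick 3 v(2, 3): B4 above G4
  -> R1 @ bar 8 tick 0 v(1, 2): E4/B4 P5 -> F4/C5 P5 similar
  -> R3 @ bar 8 tick 0 v(2, 3): C5 above A4
  -> R3 @ bar 8 tick 1 v(2, 3): C5 above A4
  -> R3 @ bar 8 tick 2 v(2, 3): C5 above A4
  -> R3 @ bar 8 tick 3 v(2, 3): C5 above A4
  -> R6 @ bar 8 tick 3 v(0, 3): closes on M3

(0, 0, R3, (2, 3))
(0, 0, R5, (0, 3))
(0, 1, R3, (2, 3))
(0, 2, R3, (2, 3))
(0, 3, R3, (2, 3))
(1, 0, R2, (0, 3))
(1, 0, R3, (2, 3))
(1, 0, R4, (0, 2))
(1, 0, R7, (1,))
(1, 0, R7, (3,))
(1, 1, R3, (2, 3))
(1, 2, R3, (2, 3))
(1, 3, R3, (2, 3))
(2, 0, R2, (0, 1))
(2, 0, R2, (1, 2))
(2, 0, R3, (2, 3))
(2, 0, R4, (0, 2))
(2, 0, R4, (0, 3))
(2, 0, R7, (3,))
(2, 1, R3, (2, 3))
(2, 2, R3, (2, 3))
(2, 3, R3, (2, 3))
(3, 0, R2, (0, 3))
(3, 0, R3, (0, 1))
(3, 0, R3, (2, 3))
(3, 0, R4, (0, 1))
(3, 0, R7, (1,))
(3, 1, R3, (0, 1))
(3, 1, R3, (2, 3))
(3, 2, R3, (0, 1))
(3, 2, R3, (2, 3))
(3, 3, R3, (0, 1))
(3, 3, R3, (2, 3))
(4, 0, R2, (0, 1))
(4, 0, R2, (0, 2))
(4, 0, R2, (1, 2))
(4, 0, R3, (2, 3))
(4, 0, R7, (1,))
(4, 0, R7, (3,))
(4, 1, R3, (2, 3))
(4, 2, R3, (2, 3))
(4, 3, R3, (2, 3))
(5, 0, R3, (2, 3))
(5, 0, R4, (0, 3))
(5, 0, R7, (3,))
(5, 1, R3, (2, 3))
(5, 2, R3, (2, 3))
(5, 3, R3, (2, 3))
(6, 0, R4, (0, 1))
(6, 0, R4, (0, 2))
(6, 0, R4, (0, 3))
(6, 0, R7, (3,))
(7, 0, R2, (0, 3))
(7, 0, R3, (2, 3))
(7, 0, R8, (0, 3))
(7, 1, R3, (2, 3))
(7, 2, R3, (2, 3))
(7, 3, R3, (2, 3))
(8, 0, R1, (1, 2))
(8, 0, R3, (2, 3))
(8, 1, R3, (2, 3))
(8, 2, R3, (2, 3))
(8, 3, R3, (2, 3))
(8, 3, R6, (0, 3))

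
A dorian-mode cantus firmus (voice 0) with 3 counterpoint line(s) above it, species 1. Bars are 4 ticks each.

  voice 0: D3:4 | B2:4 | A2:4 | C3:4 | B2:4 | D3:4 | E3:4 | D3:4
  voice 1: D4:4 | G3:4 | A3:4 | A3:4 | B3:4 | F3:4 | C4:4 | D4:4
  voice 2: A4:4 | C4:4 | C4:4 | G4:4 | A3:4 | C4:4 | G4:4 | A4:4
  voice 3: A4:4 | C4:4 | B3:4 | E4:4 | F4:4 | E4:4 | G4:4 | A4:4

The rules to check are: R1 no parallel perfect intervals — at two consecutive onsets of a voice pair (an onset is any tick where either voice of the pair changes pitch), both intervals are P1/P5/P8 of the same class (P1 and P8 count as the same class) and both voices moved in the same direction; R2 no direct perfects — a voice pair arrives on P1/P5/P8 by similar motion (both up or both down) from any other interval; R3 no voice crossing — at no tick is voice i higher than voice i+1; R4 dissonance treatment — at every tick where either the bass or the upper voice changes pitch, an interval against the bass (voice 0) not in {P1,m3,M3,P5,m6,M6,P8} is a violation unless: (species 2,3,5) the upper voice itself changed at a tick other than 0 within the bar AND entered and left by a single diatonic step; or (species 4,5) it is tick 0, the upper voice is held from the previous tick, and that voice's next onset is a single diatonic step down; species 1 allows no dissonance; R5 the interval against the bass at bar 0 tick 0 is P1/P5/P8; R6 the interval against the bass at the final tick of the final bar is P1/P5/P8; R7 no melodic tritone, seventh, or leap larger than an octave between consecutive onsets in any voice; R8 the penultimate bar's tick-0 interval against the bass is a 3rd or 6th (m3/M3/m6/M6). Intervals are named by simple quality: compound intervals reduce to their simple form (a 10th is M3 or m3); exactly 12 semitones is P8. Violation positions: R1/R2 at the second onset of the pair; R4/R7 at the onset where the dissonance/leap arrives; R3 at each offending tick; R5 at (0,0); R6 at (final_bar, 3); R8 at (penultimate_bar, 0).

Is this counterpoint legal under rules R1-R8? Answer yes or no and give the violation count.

No (29 violations)

bar 0: v0=D3 v1=D4 v2=A4 v3=A4 (P5)
bar 1: v0=B2 v1=G3 v2=C4 v3=C4 (m2)
bar 2: v0=A2 v1=A3 v2=C4 v3=B3 (M2)
bar 3: v0=C3 v1=A3 v2=G4 v3=E4 (M3)
bar 4: v0=B2 v1=B3 v2=A3 v3=F4 (TT)
bar 5: v0=D3 v1=F3 v2=C4 v3=E4 (M2)
bar 6: v0=E3 v1=C4 v2=G4 v3=G4 (m3)
bar 7: v0=D3 v1=D4 v2=A4 v3=A4 (P5)
  R1 @ bar1.0: A4/A4 P1 -> C4/C4 P1 similar
  R4 @ bar1.0: B2/C4 m2 untreated
  R4 @ bar1.0: B2/C4 m2 untreated
  R3 @ bar2.0: C4 above B3
  R4 @ bar2.0: A2/B3 M2 untreated
  R3 @ bar2.1: C4 above B3
  R3 @ bar2.2: C4 above B3
  R3 @ bar2.3: C4 above B3
  R2 @ bar3.0: A2/C4 m3 -> C3/G4 P5 similar
  R3 @ bar3.0: G4 above E4
  R3 @ bar3.1: G4 above E4
  R3 @ bar3.2: G4 above E4
  R3 @ bar3.3: G4 above E4
  R3 @ bar4.0: B3 above A3
  R4 @ bar4.0: B2/A3 m7 untreated
  R4 @ bar4.0: B2/F4 TT untreated
  R7 @ bar4.0: G4->A3 leap 10st
  R3 @ bar4.1: B3 above A3
  R3 @ bar4.2: B3 above A3
  R3 @ bar4.3: B3 above A3
  R4 @ bar5.0: D3/C4 m7 untreated
  R4 @ bar5.0: D3/E4 M2 untreated
  R7 @ bar5.0: B3->F3 leap 6st
  R1 @ bar6.0: F3/C4 P5 -> C4/G4 P5 similar
  R2 @ bar6.0: F3/E4 M7 -> C4/G4 P5 similar
  R2 @ bar6.0: C4/E4 M3 -> G4/G4 P1 similar
  R1 @ bar7.0: C4/G4 P5 -> D4/A4 P5 similar
  R1 @ bar7.0: C4/G4 P5 -> D4/A4 P5 similar
  R1 @ bar7.0: G4/G4 P1 -> A4/A4 P1 similar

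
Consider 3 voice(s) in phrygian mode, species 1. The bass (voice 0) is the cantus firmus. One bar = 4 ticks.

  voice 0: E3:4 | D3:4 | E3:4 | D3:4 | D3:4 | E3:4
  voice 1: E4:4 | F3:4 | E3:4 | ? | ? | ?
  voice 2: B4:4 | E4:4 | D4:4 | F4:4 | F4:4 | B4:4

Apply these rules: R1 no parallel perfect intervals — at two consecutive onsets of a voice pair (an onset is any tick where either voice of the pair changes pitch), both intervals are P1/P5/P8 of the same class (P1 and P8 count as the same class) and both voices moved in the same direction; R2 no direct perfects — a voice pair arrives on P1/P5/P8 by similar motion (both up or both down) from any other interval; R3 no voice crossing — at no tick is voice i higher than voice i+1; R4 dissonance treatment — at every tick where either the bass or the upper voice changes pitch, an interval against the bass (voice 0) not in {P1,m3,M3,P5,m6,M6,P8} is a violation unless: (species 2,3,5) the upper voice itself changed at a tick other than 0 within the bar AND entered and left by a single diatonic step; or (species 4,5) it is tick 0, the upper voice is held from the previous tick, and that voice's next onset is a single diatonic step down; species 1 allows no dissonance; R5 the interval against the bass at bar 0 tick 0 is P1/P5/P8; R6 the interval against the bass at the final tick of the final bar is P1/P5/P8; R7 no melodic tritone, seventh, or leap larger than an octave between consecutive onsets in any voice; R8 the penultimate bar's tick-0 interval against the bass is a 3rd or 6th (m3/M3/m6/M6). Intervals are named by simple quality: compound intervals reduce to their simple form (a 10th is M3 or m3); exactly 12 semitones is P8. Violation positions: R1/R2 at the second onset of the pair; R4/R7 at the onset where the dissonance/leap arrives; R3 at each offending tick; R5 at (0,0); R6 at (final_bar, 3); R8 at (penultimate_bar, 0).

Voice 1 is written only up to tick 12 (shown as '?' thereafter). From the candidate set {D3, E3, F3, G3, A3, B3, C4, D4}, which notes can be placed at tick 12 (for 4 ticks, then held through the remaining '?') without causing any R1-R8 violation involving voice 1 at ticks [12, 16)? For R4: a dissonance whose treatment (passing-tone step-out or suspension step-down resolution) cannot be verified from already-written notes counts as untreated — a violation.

{A3, B3}

D3: violates R1
E3: violates R4
F3: violates R2
G3: violates R4
A3: legal
B3: legal
C4: violates R4
D4: violates R7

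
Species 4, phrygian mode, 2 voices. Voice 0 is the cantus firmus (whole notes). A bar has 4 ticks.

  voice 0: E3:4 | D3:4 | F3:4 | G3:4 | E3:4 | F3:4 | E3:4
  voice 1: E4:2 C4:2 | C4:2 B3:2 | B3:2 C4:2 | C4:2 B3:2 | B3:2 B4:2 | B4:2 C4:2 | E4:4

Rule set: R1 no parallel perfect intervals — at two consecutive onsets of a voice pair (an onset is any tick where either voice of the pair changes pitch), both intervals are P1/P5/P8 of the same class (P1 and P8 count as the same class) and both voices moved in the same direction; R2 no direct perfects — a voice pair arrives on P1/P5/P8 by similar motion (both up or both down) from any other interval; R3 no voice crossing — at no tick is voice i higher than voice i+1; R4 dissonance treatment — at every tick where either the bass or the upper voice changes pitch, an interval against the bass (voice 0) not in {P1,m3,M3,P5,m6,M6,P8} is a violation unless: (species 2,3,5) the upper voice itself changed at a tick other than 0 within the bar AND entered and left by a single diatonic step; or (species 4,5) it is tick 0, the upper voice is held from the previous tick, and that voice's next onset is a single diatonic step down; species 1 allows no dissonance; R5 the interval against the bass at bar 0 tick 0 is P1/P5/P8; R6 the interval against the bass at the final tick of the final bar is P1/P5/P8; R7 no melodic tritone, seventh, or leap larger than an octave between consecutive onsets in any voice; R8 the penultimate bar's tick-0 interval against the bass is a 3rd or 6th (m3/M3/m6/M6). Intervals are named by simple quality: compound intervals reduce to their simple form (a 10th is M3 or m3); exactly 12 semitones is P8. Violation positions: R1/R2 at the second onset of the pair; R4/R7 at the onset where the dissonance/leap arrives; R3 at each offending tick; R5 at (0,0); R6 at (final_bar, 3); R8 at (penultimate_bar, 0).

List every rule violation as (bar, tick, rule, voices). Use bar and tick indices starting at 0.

(2, 0, R4, (0, 1))
(5, 0, R4, (0, 1))
(5, 0, R8, (0, 1))
(5, 2, R7, (1,))

bar 0: v0=E3 v1=E4 downbeat P8
bar 1: v0=D3 v1=C4 downbeat m7
bar 2: v0=F3 v1=B3 downbeat TT
bar 3: v0=G3 v1=C4 downbeat P4
bar 4: v0=E3 v1=B3 downbeat P5
bar 5: v0=F3 v1=B4 downbeat TT
bar 6: v0=E3 v1=E4 downbeat P8
  -> R4 @ bar 2 tick 0 v(0, 1): F3/B3 TT untreated
  -> R4 @ bar 5 tick 0 v(0, 1): F3/B4 TT untreated
  -> R8 @ bar 5 tick 0 v(0, 1): penult TT not 3rd/6th
  -> R7 @ bar 5 tick 2 v(1,): B4->C4 leap 11st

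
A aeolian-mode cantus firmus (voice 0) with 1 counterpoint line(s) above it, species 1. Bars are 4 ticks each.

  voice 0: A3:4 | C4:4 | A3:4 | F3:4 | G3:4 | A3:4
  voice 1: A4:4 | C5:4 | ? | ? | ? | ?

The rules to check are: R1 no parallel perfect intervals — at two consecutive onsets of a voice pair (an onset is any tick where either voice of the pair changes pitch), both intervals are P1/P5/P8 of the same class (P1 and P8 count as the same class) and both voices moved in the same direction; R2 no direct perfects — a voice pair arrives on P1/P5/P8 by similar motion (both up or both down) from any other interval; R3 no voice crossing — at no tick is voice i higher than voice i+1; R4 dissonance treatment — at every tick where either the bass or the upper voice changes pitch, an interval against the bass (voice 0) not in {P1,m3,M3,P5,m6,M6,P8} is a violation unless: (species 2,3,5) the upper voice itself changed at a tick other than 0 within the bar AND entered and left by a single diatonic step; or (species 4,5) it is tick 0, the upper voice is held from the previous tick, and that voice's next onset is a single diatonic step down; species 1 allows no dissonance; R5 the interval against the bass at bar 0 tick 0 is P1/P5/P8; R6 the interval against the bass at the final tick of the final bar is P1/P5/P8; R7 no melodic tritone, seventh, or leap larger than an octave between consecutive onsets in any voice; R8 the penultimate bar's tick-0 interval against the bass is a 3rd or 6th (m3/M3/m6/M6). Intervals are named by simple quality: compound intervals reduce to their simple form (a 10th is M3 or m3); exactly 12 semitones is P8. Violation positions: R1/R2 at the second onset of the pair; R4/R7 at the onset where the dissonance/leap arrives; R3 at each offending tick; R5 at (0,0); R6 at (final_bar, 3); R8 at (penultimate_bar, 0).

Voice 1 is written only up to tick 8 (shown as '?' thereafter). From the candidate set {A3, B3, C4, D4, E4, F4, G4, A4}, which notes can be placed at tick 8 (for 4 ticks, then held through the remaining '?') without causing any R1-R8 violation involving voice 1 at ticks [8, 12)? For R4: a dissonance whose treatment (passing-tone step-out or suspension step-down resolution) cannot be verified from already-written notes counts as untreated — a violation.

{C4, F4}

A3: violates R1,R7
B3: violates R4,R7
C4: legal
D4: violates R4,R7
E4: violates R2
F4: legal
G4: violates R4
A4: violates R1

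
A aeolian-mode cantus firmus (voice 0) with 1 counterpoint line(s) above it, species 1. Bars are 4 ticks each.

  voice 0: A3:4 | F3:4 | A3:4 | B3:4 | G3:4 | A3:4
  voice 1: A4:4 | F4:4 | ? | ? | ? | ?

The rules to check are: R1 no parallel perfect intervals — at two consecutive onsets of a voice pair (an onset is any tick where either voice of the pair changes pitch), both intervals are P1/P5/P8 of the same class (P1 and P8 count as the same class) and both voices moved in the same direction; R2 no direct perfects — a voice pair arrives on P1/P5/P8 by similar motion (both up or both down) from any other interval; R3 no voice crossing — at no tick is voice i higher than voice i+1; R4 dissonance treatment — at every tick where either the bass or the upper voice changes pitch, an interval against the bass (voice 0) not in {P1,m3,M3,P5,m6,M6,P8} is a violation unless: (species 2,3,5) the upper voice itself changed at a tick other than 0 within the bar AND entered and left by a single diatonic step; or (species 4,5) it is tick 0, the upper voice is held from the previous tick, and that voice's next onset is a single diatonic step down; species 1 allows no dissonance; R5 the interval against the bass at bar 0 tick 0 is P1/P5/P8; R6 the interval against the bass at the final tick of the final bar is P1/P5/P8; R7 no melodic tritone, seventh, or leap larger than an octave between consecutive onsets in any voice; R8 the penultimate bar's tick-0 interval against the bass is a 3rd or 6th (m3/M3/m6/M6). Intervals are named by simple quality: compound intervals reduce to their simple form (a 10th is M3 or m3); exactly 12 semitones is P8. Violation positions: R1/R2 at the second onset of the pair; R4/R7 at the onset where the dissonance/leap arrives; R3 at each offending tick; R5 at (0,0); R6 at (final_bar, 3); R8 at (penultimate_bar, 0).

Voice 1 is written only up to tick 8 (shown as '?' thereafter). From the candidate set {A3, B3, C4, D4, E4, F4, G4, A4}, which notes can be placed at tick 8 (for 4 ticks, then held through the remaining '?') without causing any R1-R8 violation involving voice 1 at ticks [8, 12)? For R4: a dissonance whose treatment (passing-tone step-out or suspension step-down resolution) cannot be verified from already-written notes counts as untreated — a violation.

{A3, C4, E4, F4}

A3: legal
B3: violates R4,R7
C4: legal
D4: violates R4
E4: legal
F4: legal
G4: violates R4
A4: violates R1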